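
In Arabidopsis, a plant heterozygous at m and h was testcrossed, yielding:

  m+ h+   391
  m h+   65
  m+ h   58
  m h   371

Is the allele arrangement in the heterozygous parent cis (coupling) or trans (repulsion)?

The two most frequent classes are m+ h+ (391) and m h (371); these are the parental (non-recombinant) types.
So the F1 carried m+ h+ on one chromosome and m h on the other — the recessive alleles are on the same chromosome (cis / coupling).

cis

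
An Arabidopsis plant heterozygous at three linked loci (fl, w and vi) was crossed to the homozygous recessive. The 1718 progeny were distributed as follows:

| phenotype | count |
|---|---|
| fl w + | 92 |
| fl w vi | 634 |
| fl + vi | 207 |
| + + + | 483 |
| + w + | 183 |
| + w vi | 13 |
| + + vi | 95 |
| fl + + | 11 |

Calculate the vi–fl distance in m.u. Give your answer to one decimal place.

12.3 m.u.

The two most frequent reciprocal classes, + + + and fl w vi, are the parental types, so the F1 was + + + / fl w vi.
The two rarest classes, fl + + and + w vi, are the double crossovers. Comparing them with the parentals, only the fl allele has switched, so fl is the middle locus and the order is vi – fl – w.
Crossovers in the vi–fl interval produce the single-crossover classes + + vi and fl w + (95 + 92 = 187) plus the double crossovers (24).
RF(vi–fl) = (187 + 24) / 1718 = 211/1718 = 0.1228 → 12.3 m.u.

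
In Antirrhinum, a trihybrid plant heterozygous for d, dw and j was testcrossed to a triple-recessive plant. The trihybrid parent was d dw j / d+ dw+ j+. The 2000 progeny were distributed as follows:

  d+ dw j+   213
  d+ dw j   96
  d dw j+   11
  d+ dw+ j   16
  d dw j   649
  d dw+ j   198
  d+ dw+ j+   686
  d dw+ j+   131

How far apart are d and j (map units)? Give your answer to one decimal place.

The two rarest classes, d dw j+ and d+ dw+ j, are the double crossovers. Comparing them with the parentals, only the j allele has switched, so j is the middle locus and the order is dw – j – d.
Crossovers in the j–d interval produce the single-crossover classes d+ dw j and d dw+ j+ (96 + 131 = 227) plus the double crossovers (27).
RF(j–d) = (227 + 27) / 2000 = 254/2000 = 0.1270 → 12.7 map units.

12.7 map units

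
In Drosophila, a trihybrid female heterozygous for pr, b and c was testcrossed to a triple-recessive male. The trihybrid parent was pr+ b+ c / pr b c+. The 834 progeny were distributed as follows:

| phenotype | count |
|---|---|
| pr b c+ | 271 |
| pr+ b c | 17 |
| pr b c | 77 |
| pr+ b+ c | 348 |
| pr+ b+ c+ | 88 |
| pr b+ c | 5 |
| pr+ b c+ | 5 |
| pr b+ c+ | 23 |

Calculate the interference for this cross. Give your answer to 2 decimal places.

The two rarest classes, pr b+ c and pr+ b c+, are the double crossovers. Comparing them with the parentals, only the pr allele has switched, so pr is the middle locus and the order is b – pr – c.
b–pr: (40 + 10)/834 = 0.0600; pr–c: (165 + 10)/834 = 0.2098.
Expected DCO frequency = 0.0600 × 0.2098 ≈ 0.01259; observed = 10/834 ≈ 0.01199.
Coefficient of coincidence = 0.01199/0.01259 ≈ 0.95; interference = 1 − 0.95 = 0.05.

0.05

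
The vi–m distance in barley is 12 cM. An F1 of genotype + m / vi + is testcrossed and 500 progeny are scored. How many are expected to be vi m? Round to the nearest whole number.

30

A map distance of 12 cM corresponds to a recombination frequency of 0.120.
The F1 is + m / vi +, so vi m is a recombinant gamete class with expected frequency r/2 = 0.120/2 = 0.0600.
Expected number = 0.0600 × 500 = 30.00 ≈ 30.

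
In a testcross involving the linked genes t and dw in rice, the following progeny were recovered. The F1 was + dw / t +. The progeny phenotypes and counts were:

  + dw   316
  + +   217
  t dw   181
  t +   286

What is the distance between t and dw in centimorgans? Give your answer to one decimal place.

39.8 centimorgans

The recombinant classes are + + and t dw: 217 + 181 = 398.
Recombination frequency = 398/1000 = 0.3980 ≈ 39.8%, i.e. 39.8 centimorgans.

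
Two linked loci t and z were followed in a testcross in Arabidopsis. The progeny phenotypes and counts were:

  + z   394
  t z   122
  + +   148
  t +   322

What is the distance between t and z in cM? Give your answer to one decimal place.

The two most frequent classes, + z (394) and t + (322), are the parental types, so the F1 was + z / t +.
The recombinant classes are + + and t z: 148 + 122 = 270.
Recombination frequency = 270/986 = 0.2738 ≈ 27.4%, i.e. 27.4 cM.

27.4 cM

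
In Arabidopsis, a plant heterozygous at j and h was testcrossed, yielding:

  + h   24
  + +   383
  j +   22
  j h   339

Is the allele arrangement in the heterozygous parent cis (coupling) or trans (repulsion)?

cis

The two most frequent classes are + + (383) and j h (339); these are the parental (non-recombinant) types.
So the F1 carried + + on one chromosome and j h on the other — the recessive alleles are on the same chromosome (cis / coupling).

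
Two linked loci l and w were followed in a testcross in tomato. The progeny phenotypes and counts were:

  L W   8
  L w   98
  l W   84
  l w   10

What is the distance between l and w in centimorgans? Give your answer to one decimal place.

9.0 centimorgans

The two most frequent classes, L w (98) and l W (84), are the parental types, so the F1 was L w / l W.
The recombinant classes are L W and l w: 8 + 10 = 18.
Recombination frequency = 18/200 = 0.0900 ≈ 9.0%, i.e. 9.0 centimorgans.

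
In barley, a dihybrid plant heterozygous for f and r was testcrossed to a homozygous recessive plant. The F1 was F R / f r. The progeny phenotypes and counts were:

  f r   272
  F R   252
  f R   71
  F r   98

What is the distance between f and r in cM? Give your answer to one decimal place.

The recombinant classes are F r and f R: 98 + 71 = 169.
Recombination frequency = 169/693 = 0.2439 ≈ 24.4%, i.e. 24.4 cM.

24.4 cM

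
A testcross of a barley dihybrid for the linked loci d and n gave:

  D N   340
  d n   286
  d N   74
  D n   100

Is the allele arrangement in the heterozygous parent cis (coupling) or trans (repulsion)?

cis

The two most frequent classes are D N (340) and d n (286); these are the parental (non-recombinant) types.
So the F1 carried D N on one chromosome and d n on the other — the recessive alleles are on the same chromosome (cis / coupling).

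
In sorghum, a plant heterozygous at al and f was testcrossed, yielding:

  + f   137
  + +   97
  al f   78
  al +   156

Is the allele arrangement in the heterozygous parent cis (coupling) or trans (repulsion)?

trans

The two most frequent classes are + f (137) and al + (156); these are the parental (non-recombinant) types.
So the F1 carried + f on one chromosome and al + on the other — the recessive alleles are on opposite chromosomes (trans / repulsion).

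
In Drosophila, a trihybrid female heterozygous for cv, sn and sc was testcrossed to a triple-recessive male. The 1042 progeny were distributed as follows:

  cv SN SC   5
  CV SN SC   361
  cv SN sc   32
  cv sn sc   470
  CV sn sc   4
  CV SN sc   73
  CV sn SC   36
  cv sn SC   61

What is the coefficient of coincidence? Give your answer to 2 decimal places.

0.85

The two most frequent reciprocal classes, cv sn sc and CV SN SC, are the parental types, so the F1 was cv sn sc / CV SN SC.
The two rarest classes, CV sn sc and cv SN SC, are the double crossovers. Comparing them with the parentals, only the cv allele has switched, so cv is the middle locus and the order is sn – cv – sc.
sn–cv: (68 + 9)/1042 = 0.0739; cv–sc: (134 + 9)/1042 = 0.1372.
Expected DCO frequency = 0.0739 × 0.1372 ≈ 0.01014; observed = 9/1042 ≈ 0.00864.
Coefficient of coincidence = 0.00864/0.01014 ≈ 0.85.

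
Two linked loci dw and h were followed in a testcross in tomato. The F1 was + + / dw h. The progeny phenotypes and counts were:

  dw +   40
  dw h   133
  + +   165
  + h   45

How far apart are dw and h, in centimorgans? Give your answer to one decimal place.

The recombinant classes are + h and dw +: 45 + 40 = 85.
Recombination frequency = 85/383 = 0.2219 ≈ 22.2%, i.e. 22.2 centimorgans.

22.2 centimorgans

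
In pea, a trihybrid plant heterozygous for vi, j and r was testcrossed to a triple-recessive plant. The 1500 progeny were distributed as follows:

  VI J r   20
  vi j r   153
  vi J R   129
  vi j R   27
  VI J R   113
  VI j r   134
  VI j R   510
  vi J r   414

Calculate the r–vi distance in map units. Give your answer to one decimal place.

20.7 map units

The two most frequent reciprocal classes, VI j R and vi J r, are the parental types, so the F1 was VI j R / vi J r.
The two rarest classes, vi j R and VI J r, are the double crossovers. Comparing them with the parentals, only the vi allele has switched, so vi is the middle locus and the order is j – vi – r.
Crossovers in the vi–r interval produce the single-crossover classes VI j r and vi J R (134 + 129 = 263) plus the double crossovers (47).
RF(vi–r) = (263 + 47) / 1500 = 310/1500 = 0.2067 → 20.7 map units.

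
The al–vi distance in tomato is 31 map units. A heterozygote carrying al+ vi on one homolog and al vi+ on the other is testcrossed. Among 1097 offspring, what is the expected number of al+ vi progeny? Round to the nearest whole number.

A map distance of 31 map units corresponds to a recombination frequency of 0.310.
The F1 is al+ vi / al vi+, so al+ vi is a parental gamete class with expected frequency (1 − r)/2 = 0.690/2 = 0.3450.
Expected number = 0.3450 × 1097 = 378.46 ≈ 378.

378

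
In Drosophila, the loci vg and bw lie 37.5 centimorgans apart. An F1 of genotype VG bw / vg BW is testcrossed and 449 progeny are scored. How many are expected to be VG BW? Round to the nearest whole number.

84

A map distance of 37.5 centimorgans corresponds to a recombination frequency of 0.375.
The F1 is VG bw / vg BW, so VG BW is a recombinant gamete class with expected frequency r/2 = 0.375/2 = 0.1875.
Expected number = 0.1875 × 449 = 84.19 ≈ 84.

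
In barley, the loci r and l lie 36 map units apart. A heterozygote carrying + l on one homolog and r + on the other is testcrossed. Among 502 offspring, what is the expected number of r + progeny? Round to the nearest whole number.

A map distance of 36 map units corresponds to a recombination frequency of 0.360.
The F1 is + l / r +, so r + is a parental gamete class with expected frequency (1 − r)/2 = 0.640/2 = 0.3200.
Expected number = 0.3200 × 502 = 160.64 ≈ 161.

161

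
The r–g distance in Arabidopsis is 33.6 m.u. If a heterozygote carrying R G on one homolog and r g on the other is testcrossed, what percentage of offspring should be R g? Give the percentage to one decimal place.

A map distance of 33.6 m.u. corresponds to a recombination frequency of 0.336.
The F1 is R G / r g, so R g is a recombinant gamete class with expected frequency r/2 = 0.336/2 = 0.1680.
That is 0.1680 = 16.8% of the progeny.

16.8%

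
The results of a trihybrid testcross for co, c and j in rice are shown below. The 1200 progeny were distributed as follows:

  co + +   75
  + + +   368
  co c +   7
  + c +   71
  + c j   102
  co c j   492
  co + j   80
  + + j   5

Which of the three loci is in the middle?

The two most frequent reciprocal classes, + + + and co c j, are the parental types, so the F1 was + + + / co c j.
The two rarest classes, + + j and co c +, are the double crossovers. Comparing them with the parentals, only the j allele has switched, so j is the middle locus and the order is c – j – co.

j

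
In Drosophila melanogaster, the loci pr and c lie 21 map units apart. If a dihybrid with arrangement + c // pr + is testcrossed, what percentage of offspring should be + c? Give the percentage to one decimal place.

39.5%

A map distance of 21 map units corresponds to a recombination frequency of 0.210.
The F1 is + c / pr +, so + c is a parental gamete class with expected frequency (1 − r)/2 = 0.790/2 = 0.3950.
That is 0.3950 = 39.5% of the progeny.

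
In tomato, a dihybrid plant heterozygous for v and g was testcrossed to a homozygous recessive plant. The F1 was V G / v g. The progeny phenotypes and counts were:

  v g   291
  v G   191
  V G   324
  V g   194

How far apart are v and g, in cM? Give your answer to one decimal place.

The recombinant classes are V g and v G: 194 + 191 = 385.
Recombination frequency = 385/1000 = 0.3850 ≈ 38.5%, i.e. 38.5 cM.

38.5 cM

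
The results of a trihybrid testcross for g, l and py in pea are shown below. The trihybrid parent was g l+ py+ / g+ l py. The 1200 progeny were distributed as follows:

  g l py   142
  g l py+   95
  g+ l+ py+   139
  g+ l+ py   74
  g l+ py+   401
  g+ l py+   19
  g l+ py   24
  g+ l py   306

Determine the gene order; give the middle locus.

py

The two rarest classes, g l+ py and g+ l py+, are the double crossovers. Comparing them with the parentals, only the py allele has switched, so py is the middle locus and the order is g – py – l.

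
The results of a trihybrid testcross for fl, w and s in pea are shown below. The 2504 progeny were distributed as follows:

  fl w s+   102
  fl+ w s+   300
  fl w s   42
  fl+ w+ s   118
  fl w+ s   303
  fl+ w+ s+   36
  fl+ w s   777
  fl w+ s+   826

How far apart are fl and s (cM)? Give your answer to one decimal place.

The two most frequent reciprocal classes, fl w+ s+ and fl+ w s, are the parental types, so the F1 was fl w+ s+ / fl+ w s.
The two rarest classes, fl+ w+ s+ and fl w s, are the double crossovers. Comparing them with the parentals, only the fl allele has switched, so fl is the middle locus and the order is w – fl – s.
Crossovers in the fl–s interval produce the single-crossover classes fl w+ s and fl+ w s+ (303 + 300 = 603) plus the double crossovers (78).
RF(fl–s) = (603 + 78) / 2504 = 681/2504 = 0.2720 → 27.2 cM.

27.2 cM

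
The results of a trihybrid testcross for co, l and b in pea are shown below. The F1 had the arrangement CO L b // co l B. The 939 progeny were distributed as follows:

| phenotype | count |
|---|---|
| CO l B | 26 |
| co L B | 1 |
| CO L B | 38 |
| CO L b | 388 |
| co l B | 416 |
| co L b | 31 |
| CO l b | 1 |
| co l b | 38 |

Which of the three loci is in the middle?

The two rarest classes, CO l b and co L B, are the double crossovers. Comparing them with the parentals, only the l allele has switched, so l is the middle locus and the order is b – l – co.

l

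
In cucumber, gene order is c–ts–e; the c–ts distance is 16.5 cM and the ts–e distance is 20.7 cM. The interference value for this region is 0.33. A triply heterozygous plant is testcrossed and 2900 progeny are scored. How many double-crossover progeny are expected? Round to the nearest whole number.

66

Map distances give recombination frequencies of 0.165 and 0.207 for the two intervals.
With interference 0.33 (so coincidence = 0.67), expected double-crossover frequency = 0.165 × 0.207 × 0.67 = 0.02288.
Expected number = 0.02288 × 2900 = 66.36 ≈ 66.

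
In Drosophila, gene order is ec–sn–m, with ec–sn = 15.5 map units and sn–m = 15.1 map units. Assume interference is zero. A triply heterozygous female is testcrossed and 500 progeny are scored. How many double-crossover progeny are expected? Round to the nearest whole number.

Map distances give recombination frequencies of 0.155 and 0.151 for the two intervals.
With no interference, expected double-crossover frequency = 0.155 × 0.151 = 0.02340.
Expected number = 0.02340 × 500 = 11.70 ≈ 12.

12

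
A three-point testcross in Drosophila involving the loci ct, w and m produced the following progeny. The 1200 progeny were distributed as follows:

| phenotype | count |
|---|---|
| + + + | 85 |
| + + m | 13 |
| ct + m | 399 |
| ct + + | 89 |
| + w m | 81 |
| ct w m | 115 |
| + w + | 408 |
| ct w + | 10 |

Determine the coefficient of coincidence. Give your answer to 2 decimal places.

The two most frequent reciprocal classes, ct + m and + w +, are the parental types, so the F1 was ct + m / + w +.
The two rarest classes, + + m and ct w +, are the double crossovers. Comparing them with the parentals, only the ct allele has switched, so ct is the middle locus and the order is w – ct – m.
w–ct: (200 + 23)/1200 = 0.1858; ct–m: (170 + 23)/1200 = 0.1608.
Expected DCO frequency = 0.1858 × 0.1608 ≈ 0.02988; observed = 23/1200 ≈ 0.01917.
Coefficient of coincidence = 0.01917/0.02988 ≈ 0.64.

0.64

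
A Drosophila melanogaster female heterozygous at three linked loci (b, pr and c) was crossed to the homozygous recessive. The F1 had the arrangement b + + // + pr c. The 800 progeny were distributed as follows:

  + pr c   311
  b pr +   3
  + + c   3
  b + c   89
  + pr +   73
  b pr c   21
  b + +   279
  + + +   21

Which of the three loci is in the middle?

The two rarest classes, b pr + and + + c, are the double crossovers. Comparing them with the parentals, only the pr allele has switched, so pr is the middle locus and the order is c – pr – b.

pr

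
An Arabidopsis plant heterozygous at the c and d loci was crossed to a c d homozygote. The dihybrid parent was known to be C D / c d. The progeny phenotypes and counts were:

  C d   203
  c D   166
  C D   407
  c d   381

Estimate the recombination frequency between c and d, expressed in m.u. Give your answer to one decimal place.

The recombinant classes are C d and c D: 203 + 166 = 369.
Recombination frequency = 369/1157 = 0.3189 ≈ 31.9%, i.e. 31.9 m.u.

31.9 m.u.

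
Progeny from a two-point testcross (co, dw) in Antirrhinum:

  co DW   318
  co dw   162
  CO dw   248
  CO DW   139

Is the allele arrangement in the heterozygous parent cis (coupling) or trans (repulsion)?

The two most frequent classes are CO dw (248) and co DW (318); these are the parental (non-recombinant) types.
So the F1 carried CO dw on one chromosome and co DW on the other — the recessive alleles are on opposite chromosomes (trans / repulsion).

trans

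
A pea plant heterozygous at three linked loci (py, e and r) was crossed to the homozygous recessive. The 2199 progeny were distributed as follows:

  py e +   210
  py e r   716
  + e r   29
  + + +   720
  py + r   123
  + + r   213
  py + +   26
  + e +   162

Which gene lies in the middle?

The two most frequent reciprocal classes, py e r and + + +, are the parental types, so the F1 was py e r / + + +.
The two rarest classes, + e r and py + +, are the double crossovers. Comparing them with the parentals, only the py allele has switched, so py is the middle locus and the order is r – py – e.

py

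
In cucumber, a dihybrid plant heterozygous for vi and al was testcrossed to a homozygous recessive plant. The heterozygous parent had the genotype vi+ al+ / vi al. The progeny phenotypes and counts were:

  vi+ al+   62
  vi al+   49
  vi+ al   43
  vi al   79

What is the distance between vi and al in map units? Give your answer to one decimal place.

The recombinant classes are vi+ al and vi al+: 43 + 49 = 92.
Recombination frequency = 92/233 = 0.3948 ≈ 39.5%, i.e. 39.5 map units.

39.5 map units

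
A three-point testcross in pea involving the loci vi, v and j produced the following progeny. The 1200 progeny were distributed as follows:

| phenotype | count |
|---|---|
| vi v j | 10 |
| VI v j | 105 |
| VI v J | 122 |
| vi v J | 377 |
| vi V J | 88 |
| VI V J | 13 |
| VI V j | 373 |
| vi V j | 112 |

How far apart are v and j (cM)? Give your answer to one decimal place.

The two most frequent reciprocal classes, vi v J and VI V j, are the parental types, so the F1 was vi v J / VI V j.
The two rarest classes, vi v j and VI V J, are the double crossovers. Comparing them with the parentals, only the j allele has switched, so j is the middle locus and the order is vi – j – v.
Crossovers in the j–v interval produce the single-crossover classes vi V J and VI v j (88 + 105 = 193) plus the double crossovers (23).
RF(j–v) = (193 + 23) / 1200 = 216/1200 = 0.1800 → 18.0 cM.

18.0 cM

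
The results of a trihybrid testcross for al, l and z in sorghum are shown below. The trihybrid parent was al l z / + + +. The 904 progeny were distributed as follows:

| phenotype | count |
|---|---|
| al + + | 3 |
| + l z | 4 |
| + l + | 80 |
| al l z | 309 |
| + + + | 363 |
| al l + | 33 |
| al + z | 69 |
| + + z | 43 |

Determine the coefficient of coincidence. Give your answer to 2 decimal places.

0.49

The two rarest classes, + l z and al + +, are the double crossovers. Comparing them with the parentals, only the al allele has switched, so al is the middle locus and the order is z – al – l.
z–al: (76 + 7)/904 = 0.0918; al–l: (149 + 7)/904 = 0.1726.
Expected DCO frequency = 0.0918 × 0.1726 ≈ 0.01584; observed = 7/904 ≈ 0.00774.
Coefficient of coincidence = 0.00774/0.01584 ≈ 0.49.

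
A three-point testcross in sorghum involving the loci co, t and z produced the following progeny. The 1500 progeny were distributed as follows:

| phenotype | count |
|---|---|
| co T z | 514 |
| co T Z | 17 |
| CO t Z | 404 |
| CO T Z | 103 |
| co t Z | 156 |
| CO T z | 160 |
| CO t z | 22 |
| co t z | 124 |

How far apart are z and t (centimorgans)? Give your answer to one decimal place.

17.7 centimorgans

The two most frequent reciprocal classes, co T z and CO t Z, are the parental types, so the F1 was co T z / CO t Z.
The two rarest classes, co T Z and CO t z, are the double crossovers. Comparing them with the parentals, only the z allele has switched, so z is the middle locus and the order is t – z – co.
Crossovers in the t–z interval produce the single-crossover classes co t z and CO T Z (124 + 103 = 227) plus the double crossovers (39).
RF(t–z) = (227 + 39) / 1500 = 266/1500 = 0.1773 → 17.7 centimorgans.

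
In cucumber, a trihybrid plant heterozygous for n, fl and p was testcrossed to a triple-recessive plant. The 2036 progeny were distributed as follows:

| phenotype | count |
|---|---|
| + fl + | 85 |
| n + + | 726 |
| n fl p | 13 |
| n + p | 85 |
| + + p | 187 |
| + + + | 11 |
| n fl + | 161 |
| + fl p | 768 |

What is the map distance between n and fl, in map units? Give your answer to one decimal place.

18.3 map units

The two most frequent reciprocal classes, + fl p and n + +, are the parental types, so the F1 was + fl p / n + +.
The two rarest classes, n fl p and + + +, are the double crossovers. Comparing them with the parentals, only the n allele has switched, so n is the middle locus and the order is fl – n – p.
Crossovers in the fl–n interval produce the single-crossover classes + + p and n fl + (187 + 161 = 348) plus the double crossovers (24).
RF(fl–n) = (348 + 24) / 2036 = 372/2036 = 0.1827 → 18.3 map units.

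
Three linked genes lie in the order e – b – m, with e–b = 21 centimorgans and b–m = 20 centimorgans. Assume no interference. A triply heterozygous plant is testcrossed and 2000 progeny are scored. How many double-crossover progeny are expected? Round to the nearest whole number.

84

Map distances give recombination frequencies of 0.210 and 0.200 for the two intervals.
With no interference, expected double-crossover frequency = 0.210 × 0.200 = 0.04200.
Expected number = 0.04200 × 2000 = 84.00 ≈ 84.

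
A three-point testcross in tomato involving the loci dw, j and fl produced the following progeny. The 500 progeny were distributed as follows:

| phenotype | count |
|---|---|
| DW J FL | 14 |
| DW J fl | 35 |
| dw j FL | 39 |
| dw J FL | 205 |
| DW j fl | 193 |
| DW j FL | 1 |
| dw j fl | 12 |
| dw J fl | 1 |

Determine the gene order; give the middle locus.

fl

The two most frequent reciprocal classes, DW j fl and dw J FL, are the parental types, so the F1 was DW j fl / dw J FL.
The two rarest classes, DW j FL and dw J fl, are the double crossovers. Comparing them with the parentals, only the fl allele has switched, so fl is the middle locus and the order is dw – fl – j.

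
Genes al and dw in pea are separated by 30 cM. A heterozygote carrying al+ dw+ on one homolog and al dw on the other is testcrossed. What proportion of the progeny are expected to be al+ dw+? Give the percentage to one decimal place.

35.0%

A map distance of 30 cM corresponds to a recombination frequency of 0.300.
The F1 is al+ dw+ / al dw, so al+ dw+ is a parental gamete class with expected frequency (1 − r)/2 = 0.700/2 = 0.3500.
That is 0.3500 = 35.0% of the progeny.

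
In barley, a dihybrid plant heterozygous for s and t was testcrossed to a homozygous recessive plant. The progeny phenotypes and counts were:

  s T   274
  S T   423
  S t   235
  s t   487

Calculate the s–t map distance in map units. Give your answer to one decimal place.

The two most frequent classes, S T (423) and s t (487), are the parental types, so the F1 was S T / s t.
The recombinant classes are S t and s T: 235 + 274 = 509.
Recombination frequency = 509/1419 = 0.3587 ≈ 35.9%, i.e. 35.9 map units.

35.9 map units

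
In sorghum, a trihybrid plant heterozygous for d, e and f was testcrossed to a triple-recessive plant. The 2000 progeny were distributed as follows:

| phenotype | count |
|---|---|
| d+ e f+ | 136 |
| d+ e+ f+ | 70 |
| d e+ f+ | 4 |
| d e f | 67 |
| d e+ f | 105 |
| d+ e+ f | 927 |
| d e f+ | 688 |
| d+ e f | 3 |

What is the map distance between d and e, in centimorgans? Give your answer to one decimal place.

The two most frequent reciprocal classes, d e f+ and d+ e+ f, are the parental types, so the F1 was d e f+ / d+ e+ f.
The two rarest classes, d e+ f+ and d+ e f, are the double crossovers. Comparing them with the parentals, only the e allele has switched, so e is the middle locus and the order is f – e – d.
Crossovers in the e–d interval produce the single-crossover classes d+ e f+ and d e+ f (136 + 105 = 241) plus the double crossovers (7).
RF(e–d) = (241 + 7) / 2000 = 248/2000 = 0.1240 → 12.4 centimorgans.

12.4 centimorgans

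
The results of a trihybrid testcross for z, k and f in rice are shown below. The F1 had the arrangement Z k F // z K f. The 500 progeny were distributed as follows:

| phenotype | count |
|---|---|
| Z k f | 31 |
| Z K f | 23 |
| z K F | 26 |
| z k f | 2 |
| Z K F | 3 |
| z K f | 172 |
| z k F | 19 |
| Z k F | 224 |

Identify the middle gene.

k

The two rarest classes, Z K F and z k f, are the double crossovers. Comparing them with the parentals, only the k allele has switched, so k is the middle locus and the order is z – k – f.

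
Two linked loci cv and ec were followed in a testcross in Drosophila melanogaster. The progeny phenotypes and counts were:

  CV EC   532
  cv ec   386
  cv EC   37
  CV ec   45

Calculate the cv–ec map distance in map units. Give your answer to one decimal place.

8.2 map units

The two most frequent classes, CV EC (532) and cv ec (386), are the parental types, so the F1 was CV EC / cv ec.
The recombinant classes are CV ec and cv EC: 45 + 37 = 82.
Recombination frequency = 82/1000 = 0.0820 ≈ 8.2%, i.e. 8.2 map units.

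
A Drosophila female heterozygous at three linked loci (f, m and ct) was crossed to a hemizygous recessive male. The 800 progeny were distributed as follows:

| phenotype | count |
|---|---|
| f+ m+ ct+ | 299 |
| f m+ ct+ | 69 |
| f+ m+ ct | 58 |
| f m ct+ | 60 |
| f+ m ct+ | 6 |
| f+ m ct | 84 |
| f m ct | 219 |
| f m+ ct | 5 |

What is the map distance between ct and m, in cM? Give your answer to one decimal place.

The two most frequent reciprocal classes, f m ct and f+ m+ ct+, are the parental types, so the F1 was f m ct / f+ m+ ct+.
The two rarest classes, f m+ ct and f+ m ct+, are the double crossovers. Comparing them with the parentals, only the m allele has switched, so m is the middle locus and the order is f – m – ct.
Crossovers in the m–ct interval produce the single-crossover classes f m ct+ and f+ m+ ct (60 + 58 = 118) plus the double crossovers (11).
RF(m–ct) = (118 + 11) / 800 = 129/800 = 0.1613 → 16.1 cM.

16.1 cM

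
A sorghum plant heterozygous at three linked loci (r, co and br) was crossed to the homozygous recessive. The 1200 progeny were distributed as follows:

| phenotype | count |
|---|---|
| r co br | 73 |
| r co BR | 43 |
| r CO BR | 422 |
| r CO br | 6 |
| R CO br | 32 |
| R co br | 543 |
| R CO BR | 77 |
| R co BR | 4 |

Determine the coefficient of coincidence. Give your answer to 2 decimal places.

The two most frequent reciprocal classes, R co br and r CO BR, are the parental types, so the F1 was R co br / r CO BR.
The two rarest classes, R co BR and r CO br, are the double crossovers. Comparing them with the parentals, only the br allele has switched, so br is the middle locus and the order is r – br – co.
r–br: (150 + 10)/1200 = 0.1333; br–co: (75 + 10)/1200 = 0.0708.
Expected DCO frequency = 0.1333 × 0.0708 ≈ 0.00944; observed = 10/1200 ≈ 0.00833.
Coefficient of coincidence = 0.00833/0.00944 ≈ 0.88.

0.88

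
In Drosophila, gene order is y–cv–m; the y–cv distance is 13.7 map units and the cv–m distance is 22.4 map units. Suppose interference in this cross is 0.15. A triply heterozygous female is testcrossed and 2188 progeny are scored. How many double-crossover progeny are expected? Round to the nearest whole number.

Map distances give recombination frequencies of 0.137 and 0.224 for the two intervals.
With interference 0.15 (so coincidence = 0.85), expected double-crossover frequency = 0.137 × 0.224 × 0.85 = 0.02608.
Expected number = 0.02608 × 2188 = 57.07 ≈ 57.

57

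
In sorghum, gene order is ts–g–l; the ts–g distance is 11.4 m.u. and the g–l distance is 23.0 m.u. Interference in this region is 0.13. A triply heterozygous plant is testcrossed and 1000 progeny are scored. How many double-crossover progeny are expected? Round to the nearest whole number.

Map distances give recombination frequencies of 0.114 and 0.230 for the two intervals.
With interference 0.13 (so coincidence = 0.87), expected double-crossover frequency = 0.114 × 0.230 × 0.87 = 0.02281.
Expected number = 0.02281 × 1000 = 22.81 ≈ 23.

23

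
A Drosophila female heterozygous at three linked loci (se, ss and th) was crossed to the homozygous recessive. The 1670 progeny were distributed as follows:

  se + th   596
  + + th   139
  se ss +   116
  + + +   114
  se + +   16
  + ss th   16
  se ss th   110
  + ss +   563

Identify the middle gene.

The two most frequent reciprocal classes, + ss + and se + th, are the parental types, so the F1 was + ss + / se + th.
The two rarest classes, + ss th and se + +, are the double crossovers. Comparing them with the parentals, only the th allele has switched, so th is the middle locus and the order is se – th – ss.

th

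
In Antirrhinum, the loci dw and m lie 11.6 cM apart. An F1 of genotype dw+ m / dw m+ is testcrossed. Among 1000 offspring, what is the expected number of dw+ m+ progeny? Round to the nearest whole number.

58

A map distance of 11.6 cM corresponds to a recombination frequency of 0.116.
The F1 is dw+ m / dw m+, so dw+ m+ is a recombinant gamete class with expected frequency r/2 = 0.116/2 = 0.0580.
Expected number = 0.0580 × 1000 = 58.00 ≈ 58.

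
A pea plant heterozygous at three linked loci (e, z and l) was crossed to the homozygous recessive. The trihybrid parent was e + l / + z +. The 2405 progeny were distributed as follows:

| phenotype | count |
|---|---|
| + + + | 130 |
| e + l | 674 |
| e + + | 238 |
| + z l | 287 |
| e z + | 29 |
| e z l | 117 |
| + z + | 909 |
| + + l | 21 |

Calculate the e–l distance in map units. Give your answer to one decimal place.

23.9 map units

The two rarest classes, + + l and e z +, are the double crossovers. Comparing them with the parentals, only the e allele has switched, so e is the middle locus and the order is z – e – l.
Crossovers in the e–l interval produce the single-crossover classes e + + and + z l (238 + 287 = 525) plus the double crossovers (50).
RF(e–l) = (525 + 50) / 2405 = 575/2405 = 0.2391 → 23.9 map units.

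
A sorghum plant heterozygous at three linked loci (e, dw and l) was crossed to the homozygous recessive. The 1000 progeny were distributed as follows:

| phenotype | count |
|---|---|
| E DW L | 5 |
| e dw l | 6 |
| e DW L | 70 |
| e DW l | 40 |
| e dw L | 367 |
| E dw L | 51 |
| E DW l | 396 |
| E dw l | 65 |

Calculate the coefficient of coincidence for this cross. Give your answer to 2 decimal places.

The two most frequent reciprocal classes, e dw L and E DW l, are the parental types, so the F1 was e dw L / E DW l.
The two rarest classes, e dw l and E DW L, are the double crossovers. Comparing them with the parentals, only the l allele has switched, so l is the middle locus and the order is e – l – dw.
e–l: (91 + 11)/1000 = 0.1020; l–dw: (135 + 11)/1000 = 0.1460.
Expected DCO frequency = 0.1020 × 0.1460 ≈ 0.01489; observed = 11/1000 ≈ 0.01100.
Coefficient of coincidence = 0.01100/0.01489 ≈ 0.74.

0.74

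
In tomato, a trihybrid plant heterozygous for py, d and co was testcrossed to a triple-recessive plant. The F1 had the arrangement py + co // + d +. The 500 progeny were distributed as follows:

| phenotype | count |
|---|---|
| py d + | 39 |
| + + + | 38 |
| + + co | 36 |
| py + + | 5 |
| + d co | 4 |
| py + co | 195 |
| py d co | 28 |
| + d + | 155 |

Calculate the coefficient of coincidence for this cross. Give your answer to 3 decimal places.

The two rarest classes, py + + and + d co, are the double crossovers. Comparing them with the parentals, only the co allele has switched, so co is the middle locus and the order is py – co – d.
py–co: (75 + 9)/500 = 0.1680; co–d: (66 + 9)/500 = 0.1500.
Expected DCO frequency = 0.1680 × 0.1500 ≈ 0.02520; observed = 9/500 ≈ 0.01800.
Coefficient of coincidence = 0.01800/0.02520 ≈ 0.714.

0.714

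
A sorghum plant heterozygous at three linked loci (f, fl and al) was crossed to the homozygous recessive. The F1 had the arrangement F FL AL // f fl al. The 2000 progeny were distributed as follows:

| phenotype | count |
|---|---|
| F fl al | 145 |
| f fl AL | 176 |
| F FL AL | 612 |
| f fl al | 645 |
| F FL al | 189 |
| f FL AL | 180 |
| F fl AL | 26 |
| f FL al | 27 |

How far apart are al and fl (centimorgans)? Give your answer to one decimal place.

20.9 centimorgans

The two rarest classes, F fl AL and f FL al, are the double crossovers. Comparing them with the parentals, only the fl allele has switched, so fl is the middle locus and the order is f – fl – al.
Crossovers in the fl–al interval produce the single-crossover classes F FL al and f fl AL (189 + 176 = 365) plus the double crossovers (53).
RF(fl–al) = (365 + 53) / 2000 = 418/2000 = 0.2090 → 20.9 centimorgans.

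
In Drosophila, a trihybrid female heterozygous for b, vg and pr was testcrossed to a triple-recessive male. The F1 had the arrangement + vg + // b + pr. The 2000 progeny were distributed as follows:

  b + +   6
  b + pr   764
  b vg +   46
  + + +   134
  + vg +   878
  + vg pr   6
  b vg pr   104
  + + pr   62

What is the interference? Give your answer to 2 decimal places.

0.20

The two rarest classes, + vg pr and b + +, are the double crossovers. Comparing them with the parentals, only the pr allele has switched, so pr is the middle locus and the order is vg – pr – b.
vg–pr: (238 + 12)/2000 = 0.1250; pr–b: (108 + 12)/2000 = 0.0600.
Expected DCO frequency = 0.1250 × 0.0600 ≈ 0.00750; observed = 12/2000 ≈ 0.00600.
Coefficient of coincidence = 0.00600/0.00750 ≈ 0.80; interference = 1 − 0.80 = 0.20.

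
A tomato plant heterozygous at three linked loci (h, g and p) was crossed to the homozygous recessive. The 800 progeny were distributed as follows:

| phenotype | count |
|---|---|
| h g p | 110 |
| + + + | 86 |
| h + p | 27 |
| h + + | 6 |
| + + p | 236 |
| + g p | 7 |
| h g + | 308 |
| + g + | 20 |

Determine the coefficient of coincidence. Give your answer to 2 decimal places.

0.83

The two most frequent reciprocal classes, + + p and h g +, are the parental types, so the F1 was + + p / h g +.
The two rarest classes, + g p and h + +, are the double crossovers. Comparing them with the parentals, only the g allele has switched, so g is the middle locus and the order is p – g – h.
p–g: (196 + 13)/800 = 0.2612; g–h: (47 + 13)/800 = 0.0750.
Expected DCO frequency = 0.2612 × 0.0750 ≈ 0.01959; observed = 13/800 ≈ 0.01625.
Coefficient of coincidence = 0.01625/0.01959 ≈ 0.83.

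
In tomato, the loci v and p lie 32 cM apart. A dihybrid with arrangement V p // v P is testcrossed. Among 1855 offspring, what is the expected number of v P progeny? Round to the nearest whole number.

A map distance of 32 cM corresponds to a recombination frequency of 0.320.
The F1 is V p / v P, so v P is a parental gamete class with expected frequency (1 − r)/2 = 0.680/2 = 0.3400.
Expected number = 0.3400 × 1855 = 630.70 ≈ 631.

631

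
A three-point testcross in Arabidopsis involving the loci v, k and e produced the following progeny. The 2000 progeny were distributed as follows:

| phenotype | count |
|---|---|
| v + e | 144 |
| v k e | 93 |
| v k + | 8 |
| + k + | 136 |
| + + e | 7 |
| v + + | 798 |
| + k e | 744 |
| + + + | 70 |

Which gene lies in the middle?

k

The two most frequent reciprocal classes, v + + and + k e, are the parental types, so the F1 was v + + / + k e.
The two rarest classes, v k + and + + e, are the double crossovers. Comparing them with the parentals, only the k allele has switched, so k is the middle locus and the order is e – k – v.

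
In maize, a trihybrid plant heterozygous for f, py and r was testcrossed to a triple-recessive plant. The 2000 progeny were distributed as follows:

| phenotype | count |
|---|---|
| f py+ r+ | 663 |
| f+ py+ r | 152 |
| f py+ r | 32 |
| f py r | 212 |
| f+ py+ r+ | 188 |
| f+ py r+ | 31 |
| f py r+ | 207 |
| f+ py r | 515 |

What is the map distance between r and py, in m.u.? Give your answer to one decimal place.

The two most frequent reciprocal classes, f py+ r+ and f+ py r, are the parental types, so the F1 was f py+ r+ / f+ py r.
The two rarest classes, f py+ r and f+ py r+, are the double crossovers. Comparing them with the parentals, only the r allele has switched, so r is the middle locus and the order is f – r – py.
Crossovers in the r–py interval produce the single-crossover classes f py r+ and f+ py+ r (207 + 152 = 359) plus the double crossovers (63).
RF(r–py) = (359 + 63) / 2000 = 422/2000 = 0.2110 → 21.1 m.u.

21.1 m.u.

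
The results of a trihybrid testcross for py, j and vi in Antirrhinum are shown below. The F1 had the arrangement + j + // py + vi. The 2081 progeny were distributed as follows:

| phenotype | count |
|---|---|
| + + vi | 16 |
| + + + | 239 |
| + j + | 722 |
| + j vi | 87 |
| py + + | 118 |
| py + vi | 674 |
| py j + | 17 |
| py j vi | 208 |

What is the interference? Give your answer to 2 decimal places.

0.40

The two rarest classes, py j + and + + vi, are the double crossovers. Comparing them with the parentals, only the py allele has switched, so py is the middle locus and the order is vi – py – j.
vi–py: (205 + 33)/2081 = 0.1144; py–j: (447 + 33)/2081 = 0.2307.
Expected DCO frequency = 0.1144 × 0.2307 ≈ 0.02639; observed = 33/2081 ≈ 0.01586.
Coefficient of coincidence = 0.01586/0.02639 ≈ 0.60; interference = 1 − 0.60 = 0.40.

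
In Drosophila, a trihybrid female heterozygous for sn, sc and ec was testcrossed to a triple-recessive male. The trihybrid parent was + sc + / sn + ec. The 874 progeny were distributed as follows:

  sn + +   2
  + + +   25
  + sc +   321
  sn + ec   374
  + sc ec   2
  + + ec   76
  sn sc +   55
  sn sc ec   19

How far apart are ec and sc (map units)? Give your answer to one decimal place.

5.5 map units

The two rarest classes, + sc ec and sn + +, are the double crossovers. Comparing them with the parentals, only the ec allele has switched, so ec is the middle locus and the order is sn – ec – sc.
Crossovers in the ec–sc interval produce the single-crossover classes + + + and sn sc ec (25 + 19 = 44) plus the double crossovers (4).
RF(ec–sc) = (44 + 4) / 874 = 48/874 = 0.0549 → 5.5 map units.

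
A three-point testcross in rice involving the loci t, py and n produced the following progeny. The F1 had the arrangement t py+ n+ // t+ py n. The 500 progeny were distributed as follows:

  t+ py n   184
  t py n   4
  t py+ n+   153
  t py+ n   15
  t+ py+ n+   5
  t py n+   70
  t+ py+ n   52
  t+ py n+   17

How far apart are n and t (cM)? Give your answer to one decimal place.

8.2 cM

The two rarest classes, t+ py+ n+ and t py n, are the double crossovers. Comparing them with the parentals, only the t allele has switched, so t is the middle locus and the order is n – t – py.
Crossovers in the n–t interval produce the single-crossover classes t py+ n and t+ py n+ (15 + 17 = 32) plus the double crossovers (9).
RF(n–t) = (32 + 9) / 500 = 41/500 = 0.0820 → 8.2 cM.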